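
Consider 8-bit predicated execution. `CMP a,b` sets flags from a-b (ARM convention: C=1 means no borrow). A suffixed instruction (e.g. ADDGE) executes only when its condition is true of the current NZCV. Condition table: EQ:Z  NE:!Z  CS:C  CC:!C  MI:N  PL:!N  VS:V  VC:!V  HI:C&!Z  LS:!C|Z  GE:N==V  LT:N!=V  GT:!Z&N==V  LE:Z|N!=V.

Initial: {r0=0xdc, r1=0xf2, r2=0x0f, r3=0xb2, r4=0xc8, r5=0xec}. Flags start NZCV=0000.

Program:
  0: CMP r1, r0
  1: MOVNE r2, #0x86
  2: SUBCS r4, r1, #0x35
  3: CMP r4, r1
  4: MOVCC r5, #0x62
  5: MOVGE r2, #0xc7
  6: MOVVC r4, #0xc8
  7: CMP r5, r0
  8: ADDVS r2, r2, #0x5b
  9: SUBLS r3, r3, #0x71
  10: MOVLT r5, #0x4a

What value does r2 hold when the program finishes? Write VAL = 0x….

VAL = 0xe1

[0] flags=0010 → (cmp)
[1] flags=0010 NE?T → r2=0x86
[2] flags=0010 CS?T → r4=0xbd
[3] flags=1000 → (cmp)
[4] flags=1000 CC?T → r5=0x62
[5] flags=1000 GE?F → skip
[6] flags=1000 VC?T → r4=0xc8
[7] flags=1001 → (cmp)
[8] flags=1001 VS?T → r2=0xe1
[9] flags=1001 LS?T → r3=0x41
[10] flags=1001 LT?F → skip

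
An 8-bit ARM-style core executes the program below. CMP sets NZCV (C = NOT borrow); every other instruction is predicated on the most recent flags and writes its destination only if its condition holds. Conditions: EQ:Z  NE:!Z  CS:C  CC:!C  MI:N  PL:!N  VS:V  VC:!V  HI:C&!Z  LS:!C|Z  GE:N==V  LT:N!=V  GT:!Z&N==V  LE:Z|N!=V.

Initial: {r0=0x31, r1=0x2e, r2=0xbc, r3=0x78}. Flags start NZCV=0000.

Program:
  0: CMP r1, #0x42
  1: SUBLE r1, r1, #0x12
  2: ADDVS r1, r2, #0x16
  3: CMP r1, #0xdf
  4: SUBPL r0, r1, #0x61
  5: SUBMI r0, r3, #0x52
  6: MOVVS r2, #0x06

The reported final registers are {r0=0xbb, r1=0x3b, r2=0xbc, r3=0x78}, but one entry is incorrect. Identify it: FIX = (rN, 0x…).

0: ✓ CMP  NZCV=1000
1: ✓ SUBLE  r1←0x1c
2: · ADDVS
3: ✓ CMP  NZCV=0000
4: ✓ SUBPL  r0←0xbb
5: · SUBMI
6: · MOVVS

FIX = (r1, 0x1c)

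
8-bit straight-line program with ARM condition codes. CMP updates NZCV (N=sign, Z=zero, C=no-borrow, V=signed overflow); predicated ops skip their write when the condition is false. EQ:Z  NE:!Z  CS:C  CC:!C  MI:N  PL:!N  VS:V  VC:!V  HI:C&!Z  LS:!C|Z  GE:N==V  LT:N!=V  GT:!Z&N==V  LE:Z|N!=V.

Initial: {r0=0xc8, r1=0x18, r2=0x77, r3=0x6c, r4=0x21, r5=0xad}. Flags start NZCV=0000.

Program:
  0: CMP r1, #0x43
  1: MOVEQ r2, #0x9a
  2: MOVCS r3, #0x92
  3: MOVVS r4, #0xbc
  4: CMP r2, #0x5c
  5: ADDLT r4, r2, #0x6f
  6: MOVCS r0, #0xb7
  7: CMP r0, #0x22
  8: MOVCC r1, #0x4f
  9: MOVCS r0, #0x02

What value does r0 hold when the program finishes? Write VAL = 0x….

[0] flags=1000 → (cmp)
[1] flags=1000 EQ?F → skip
[2] flags=1000 CS?F → skip
[3] flags=1000 VS?F → skip
[4] flags=0010 → (cmp)
[5] flags=0010 LT?F → skip
[6] flags=0010 CS?T → r0=0xb7
[7] flags=1010 → (cmp)
[8] flags=1010 CC?F → skip
[9] flags=1010 CS?T → r0=0x02

VAL = 0x02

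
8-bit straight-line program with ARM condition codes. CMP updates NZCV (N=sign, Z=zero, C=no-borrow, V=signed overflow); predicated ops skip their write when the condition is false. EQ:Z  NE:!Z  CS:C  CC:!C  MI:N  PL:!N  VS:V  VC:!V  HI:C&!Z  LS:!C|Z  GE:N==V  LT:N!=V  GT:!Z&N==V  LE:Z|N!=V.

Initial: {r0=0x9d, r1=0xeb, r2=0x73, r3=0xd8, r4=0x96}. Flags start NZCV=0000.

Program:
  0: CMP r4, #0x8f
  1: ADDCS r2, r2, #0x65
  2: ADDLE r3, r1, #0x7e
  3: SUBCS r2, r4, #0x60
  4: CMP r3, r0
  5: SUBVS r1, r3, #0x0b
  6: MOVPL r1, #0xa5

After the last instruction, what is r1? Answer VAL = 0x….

[0] flags=0010 → (cmp)
[1] flags=0010 CS?T → r2=0xd8
[2] flags=0010 LE?F → skip
[3] flags=0010 CS?T → r2=0x36
[4] flags=0010 → (cmp)
[5] flags=0010 VS?F → skip
[6] flags=0010 PL?T → r1=0xa5

VAL = 0xa5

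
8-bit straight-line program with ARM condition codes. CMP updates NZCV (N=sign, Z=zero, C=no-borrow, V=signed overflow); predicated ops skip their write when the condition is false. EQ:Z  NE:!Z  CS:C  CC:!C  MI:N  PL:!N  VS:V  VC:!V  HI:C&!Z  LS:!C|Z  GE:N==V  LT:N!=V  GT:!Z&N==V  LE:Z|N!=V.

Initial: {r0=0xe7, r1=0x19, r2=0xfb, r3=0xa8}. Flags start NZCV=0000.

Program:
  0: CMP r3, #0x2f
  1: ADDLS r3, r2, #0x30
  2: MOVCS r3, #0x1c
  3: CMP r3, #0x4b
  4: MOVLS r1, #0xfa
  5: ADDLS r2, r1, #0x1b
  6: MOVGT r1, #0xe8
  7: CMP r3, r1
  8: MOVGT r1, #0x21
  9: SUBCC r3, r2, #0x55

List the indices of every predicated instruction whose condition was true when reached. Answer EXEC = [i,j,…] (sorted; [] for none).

[0] flags=0011 → (cmp)
[1] flags=0011 LS?F → skip
[2] flags=0011 CS?T → r3=0x1c
[3] flags=1000 → (cmp)
[4] flags=1000 LS?T → r1=0xfa
[5] flags=1000 LS?T → r2=0x15
[6] flags=1000 GT?F → skip
[7] flags=0000 → (cmp)
[8] flags=0000 GT?T → r1=0x21
[9] flags=0000 CC?T → r3=0xc0

EXEC = [2,4,5,8,9]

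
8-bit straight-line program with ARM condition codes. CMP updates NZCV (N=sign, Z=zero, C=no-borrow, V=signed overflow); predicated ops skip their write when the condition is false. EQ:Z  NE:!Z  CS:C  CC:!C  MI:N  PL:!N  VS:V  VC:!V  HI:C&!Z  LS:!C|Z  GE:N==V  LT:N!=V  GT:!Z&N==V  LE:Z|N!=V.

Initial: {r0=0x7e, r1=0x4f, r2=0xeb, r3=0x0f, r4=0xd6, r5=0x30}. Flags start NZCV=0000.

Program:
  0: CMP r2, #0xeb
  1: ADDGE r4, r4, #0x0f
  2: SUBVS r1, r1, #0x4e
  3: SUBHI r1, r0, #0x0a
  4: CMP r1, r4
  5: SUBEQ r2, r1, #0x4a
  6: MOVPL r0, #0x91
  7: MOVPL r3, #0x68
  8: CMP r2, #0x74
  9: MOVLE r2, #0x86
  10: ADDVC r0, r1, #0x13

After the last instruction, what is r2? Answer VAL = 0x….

[0] flags=0110 → (cmp)
[1] flags=0110 GE?T → r4=0xe5
[2] flags=0110 VS?F → skip
[3] flags=0110 HI?F → skip
[4] flags=0000 → (cmp)
[5] flags=0000 EQ?F → skip
[6] flags=0000 PL?T → r0=0x91
[7] flags=0000 PL?T → r3=0x68
[8] flags=0011 → (cmp)
[9] flags=0011 LE?T → r2=0x86
[10] flags=0011 VC?F → skip

VAL = 0x86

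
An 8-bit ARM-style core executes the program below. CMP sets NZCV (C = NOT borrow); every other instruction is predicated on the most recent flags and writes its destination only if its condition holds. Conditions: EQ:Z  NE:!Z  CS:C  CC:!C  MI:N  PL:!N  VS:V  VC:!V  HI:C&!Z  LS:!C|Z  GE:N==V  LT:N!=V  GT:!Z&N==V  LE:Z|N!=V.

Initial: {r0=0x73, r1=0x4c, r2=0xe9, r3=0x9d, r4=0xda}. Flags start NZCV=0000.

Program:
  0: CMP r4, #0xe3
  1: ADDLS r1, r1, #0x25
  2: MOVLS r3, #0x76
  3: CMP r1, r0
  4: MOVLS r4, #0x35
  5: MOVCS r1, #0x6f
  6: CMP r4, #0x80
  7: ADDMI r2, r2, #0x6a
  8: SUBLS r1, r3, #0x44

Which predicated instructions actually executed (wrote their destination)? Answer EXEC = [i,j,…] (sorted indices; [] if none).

EXEC = [1,2,4,7,8]

0: ✓ CMP  NZCV=1000
1: ✓ ADDLS  r1←0x71
2: ✓ MOVLS  r3←0x76
3: ✓ CMP  NZCV=1000
4: ✓ MOVLS  r4←0x35
5: · MOVCS
6: ✓ CMP  NZCV=1001
7: ✓ ADDMI  r2←0x53
8: ✓ SUBLS  r1←0x32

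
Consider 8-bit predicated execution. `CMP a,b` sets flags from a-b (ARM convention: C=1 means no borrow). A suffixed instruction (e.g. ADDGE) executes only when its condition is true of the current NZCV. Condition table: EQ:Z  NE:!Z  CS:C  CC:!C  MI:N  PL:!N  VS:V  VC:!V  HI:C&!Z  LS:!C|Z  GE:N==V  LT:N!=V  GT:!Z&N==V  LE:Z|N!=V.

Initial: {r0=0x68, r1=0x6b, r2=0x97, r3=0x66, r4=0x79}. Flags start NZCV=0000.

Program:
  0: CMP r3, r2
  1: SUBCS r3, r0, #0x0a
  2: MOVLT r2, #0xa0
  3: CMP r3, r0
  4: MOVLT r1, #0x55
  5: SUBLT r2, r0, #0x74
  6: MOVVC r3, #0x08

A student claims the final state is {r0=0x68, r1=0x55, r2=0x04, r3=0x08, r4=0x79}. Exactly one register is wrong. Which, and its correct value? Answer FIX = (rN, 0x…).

[0] flags=1001 → (cmp)
[1] flags=1001 CS?F → skip
[2] flags=1001 LT?F → skip
[3] flags=1000 → (cmp)
[4] flags=1000 LT?T → r1=0x55
[5] flags=1000 LT?T → r2=0xf4
[6] flags=1000 VC?T → r3=0x08

FIX = (r2, 0xf4)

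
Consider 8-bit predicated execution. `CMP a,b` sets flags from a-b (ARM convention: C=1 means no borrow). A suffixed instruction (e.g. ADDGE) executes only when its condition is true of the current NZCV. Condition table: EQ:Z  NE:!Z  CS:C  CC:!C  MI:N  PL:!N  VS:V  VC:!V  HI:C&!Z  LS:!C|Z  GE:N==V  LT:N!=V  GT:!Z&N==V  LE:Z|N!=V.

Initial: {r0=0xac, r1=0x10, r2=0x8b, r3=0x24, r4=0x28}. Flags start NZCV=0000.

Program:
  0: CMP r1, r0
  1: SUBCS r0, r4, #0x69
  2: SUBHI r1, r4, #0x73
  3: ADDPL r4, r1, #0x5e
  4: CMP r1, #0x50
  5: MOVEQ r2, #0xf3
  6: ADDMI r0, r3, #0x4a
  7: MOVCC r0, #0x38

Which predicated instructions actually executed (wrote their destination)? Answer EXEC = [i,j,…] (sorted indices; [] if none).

EXEC = [3,6,7]

[0] flags=0000 → (cmp)
[1] flags=0000 CS?F → skip
[2] flags=0000 HI?F → skip
[3] flags=0000 PL?T → r4=0x6e
[4] flags=1000 → (cmp)
[5] flags=1000 EQ?F → skip
[6] flags=1000 MI?T → r0=0x6e
[7] flags=1000 CC?T → r0=0x38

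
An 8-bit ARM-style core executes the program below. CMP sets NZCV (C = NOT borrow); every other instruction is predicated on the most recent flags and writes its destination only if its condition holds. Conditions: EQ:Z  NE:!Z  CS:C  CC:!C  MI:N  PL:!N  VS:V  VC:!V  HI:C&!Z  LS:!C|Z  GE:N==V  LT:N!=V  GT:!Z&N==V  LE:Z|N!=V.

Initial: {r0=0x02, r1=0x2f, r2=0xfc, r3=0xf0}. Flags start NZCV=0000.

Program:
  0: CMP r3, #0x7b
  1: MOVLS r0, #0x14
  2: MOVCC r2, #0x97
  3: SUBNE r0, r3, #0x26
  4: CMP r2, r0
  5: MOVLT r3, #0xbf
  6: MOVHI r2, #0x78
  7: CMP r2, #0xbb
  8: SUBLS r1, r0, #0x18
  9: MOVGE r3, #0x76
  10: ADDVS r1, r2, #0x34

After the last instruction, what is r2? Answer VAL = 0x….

VAL = 0x78

0: ✓ CMP  NZCV=0011
1: · MOVLS
2: · MOVCC
3: ✓ SUBNE  r0←0xca
4: ✓ CMP  NZCV=0010
5: · MOVLT
6: ✓ MOVHI  r2←0x78
7: ✓ CMP  NZCV=1001
8: ✓ SUBLS  r1←0xb2
9: ✓ MOVGE  r3←0x76
10: ✓ ADDVS  r1←0xac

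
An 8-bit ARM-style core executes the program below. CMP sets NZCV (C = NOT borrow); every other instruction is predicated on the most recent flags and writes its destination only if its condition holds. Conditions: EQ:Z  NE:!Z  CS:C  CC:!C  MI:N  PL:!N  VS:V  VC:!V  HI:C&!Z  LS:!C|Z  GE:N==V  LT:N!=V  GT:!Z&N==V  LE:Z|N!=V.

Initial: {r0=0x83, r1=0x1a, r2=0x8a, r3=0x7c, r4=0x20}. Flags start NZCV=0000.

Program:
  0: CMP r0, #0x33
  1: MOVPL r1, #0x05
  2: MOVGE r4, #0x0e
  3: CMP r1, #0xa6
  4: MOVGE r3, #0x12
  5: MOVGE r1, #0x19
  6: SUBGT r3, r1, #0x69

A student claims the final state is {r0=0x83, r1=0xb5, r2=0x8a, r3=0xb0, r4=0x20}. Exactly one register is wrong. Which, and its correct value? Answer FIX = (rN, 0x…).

[0] flags=0011 → (cmp)
[1] flags=0011 PL?T → r1=0x05
[2] flags=0011 GE?F → skip
[3] flags=0000 → (cmp)
[4] flags=0000 GE?T → r3=0x12
[5] flags=0000 GE?T → r1=0x19
[6] flags=0000 GT?T → r3=0xb0

FIX = (r1, 0x19)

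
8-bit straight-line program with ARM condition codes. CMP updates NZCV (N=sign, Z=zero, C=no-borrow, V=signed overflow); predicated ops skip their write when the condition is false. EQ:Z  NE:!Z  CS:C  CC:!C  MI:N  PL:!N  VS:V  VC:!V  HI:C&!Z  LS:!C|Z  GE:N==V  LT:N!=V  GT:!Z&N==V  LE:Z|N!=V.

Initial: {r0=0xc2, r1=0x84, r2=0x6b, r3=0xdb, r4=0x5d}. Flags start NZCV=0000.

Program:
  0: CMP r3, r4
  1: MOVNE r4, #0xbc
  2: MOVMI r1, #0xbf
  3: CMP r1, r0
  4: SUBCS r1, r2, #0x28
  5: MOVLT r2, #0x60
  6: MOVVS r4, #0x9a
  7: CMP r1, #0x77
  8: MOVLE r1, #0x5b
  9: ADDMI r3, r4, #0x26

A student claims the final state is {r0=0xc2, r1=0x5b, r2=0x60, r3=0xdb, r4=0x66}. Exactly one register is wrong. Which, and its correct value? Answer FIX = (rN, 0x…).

FIX = (r4, 0xbc)

0: ✓ CMP  NZCV=0011
1: ✓ MOVNE  r4←0xbc
2: · MOVMI
3: ✓ CMP  NZCV=1000
4: · SUBCS
5: ✓ MOVLT  r2←0x60
6: · MOVVS
7: ✓ CMP  NZCV=0011
8: ✓ MOVLE  r1←0x5b
9: · ADDMI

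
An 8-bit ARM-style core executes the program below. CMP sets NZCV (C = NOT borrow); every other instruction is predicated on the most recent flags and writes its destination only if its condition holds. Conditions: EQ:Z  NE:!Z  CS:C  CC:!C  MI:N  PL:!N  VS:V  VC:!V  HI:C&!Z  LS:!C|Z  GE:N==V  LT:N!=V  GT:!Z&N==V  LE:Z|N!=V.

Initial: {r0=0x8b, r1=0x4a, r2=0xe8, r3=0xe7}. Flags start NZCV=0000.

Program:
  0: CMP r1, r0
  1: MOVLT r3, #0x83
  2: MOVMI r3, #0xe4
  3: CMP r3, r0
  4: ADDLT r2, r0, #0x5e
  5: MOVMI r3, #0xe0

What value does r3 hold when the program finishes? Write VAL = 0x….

[0] flags=1001 → (cmp)
[1] flags=1001 LT?F → skip
[2] flags=1001 MI?T → r3=0xe4
[3] flags=0010 → (cmp)
[4] flags=0010 LT?F → skip
[5] flags=0010 MI?F → skip

VAL = 0xe4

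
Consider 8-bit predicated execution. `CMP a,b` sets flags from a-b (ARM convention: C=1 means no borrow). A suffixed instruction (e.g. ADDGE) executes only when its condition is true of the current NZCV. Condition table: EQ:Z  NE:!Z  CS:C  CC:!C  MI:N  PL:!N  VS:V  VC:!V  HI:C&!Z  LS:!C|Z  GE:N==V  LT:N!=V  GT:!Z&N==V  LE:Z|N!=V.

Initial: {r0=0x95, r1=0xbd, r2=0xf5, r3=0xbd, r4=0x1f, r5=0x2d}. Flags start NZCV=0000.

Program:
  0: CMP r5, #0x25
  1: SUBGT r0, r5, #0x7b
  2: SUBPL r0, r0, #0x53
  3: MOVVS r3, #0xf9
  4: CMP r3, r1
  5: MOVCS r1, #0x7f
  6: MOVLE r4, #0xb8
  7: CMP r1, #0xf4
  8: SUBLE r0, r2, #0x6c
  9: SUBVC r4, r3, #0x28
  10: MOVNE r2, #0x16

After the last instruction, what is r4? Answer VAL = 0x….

0: ✓ CMP  NZCV=0010
1: ✓ SUBGT  r0←0xb2
2: ✓ SUBPL  r0←0x5f
3: · MOVVS
4: ✓ CMP  NZCV=0110
5: ✓ MOVCS  r1←0x7f
6: ✓ MOVLE  r4←0xb8
7: ✓ CMP  NZCV=1001
8: · SUBLE
9: · SUBVC
10: ✓ MOVNE  r2←0x16

VAL = 0xb8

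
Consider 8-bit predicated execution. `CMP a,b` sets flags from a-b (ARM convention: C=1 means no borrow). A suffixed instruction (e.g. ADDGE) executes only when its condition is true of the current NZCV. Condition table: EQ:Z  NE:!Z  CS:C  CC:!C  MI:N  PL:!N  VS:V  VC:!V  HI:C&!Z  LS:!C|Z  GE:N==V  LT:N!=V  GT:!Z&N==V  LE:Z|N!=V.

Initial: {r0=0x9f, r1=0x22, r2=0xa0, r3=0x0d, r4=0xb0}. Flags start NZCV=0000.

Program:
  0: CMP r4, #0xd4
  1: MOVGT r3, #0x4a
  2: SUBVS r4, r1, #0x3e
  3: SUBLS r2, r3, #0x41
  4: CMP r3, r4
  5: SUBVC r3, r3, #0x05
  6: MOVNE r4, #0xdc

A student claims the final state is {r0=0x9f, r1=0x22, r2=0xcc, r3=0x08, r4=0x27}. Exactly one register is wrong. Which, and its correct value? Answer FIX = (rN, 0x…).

[0] flags=1000 → (cmp)
[1] flags=1000 GT?F → skip
[2] flags=1000 VS?F → skip
[3] flags=1000 LS?T → r2=0xcc
[4] flags=0000 → (cmp)
[5] flags=0000 VC?T → r3=0x08
[6] flags=0000 NE?T → r4=0xdc

FIX = (r4, 0xdc)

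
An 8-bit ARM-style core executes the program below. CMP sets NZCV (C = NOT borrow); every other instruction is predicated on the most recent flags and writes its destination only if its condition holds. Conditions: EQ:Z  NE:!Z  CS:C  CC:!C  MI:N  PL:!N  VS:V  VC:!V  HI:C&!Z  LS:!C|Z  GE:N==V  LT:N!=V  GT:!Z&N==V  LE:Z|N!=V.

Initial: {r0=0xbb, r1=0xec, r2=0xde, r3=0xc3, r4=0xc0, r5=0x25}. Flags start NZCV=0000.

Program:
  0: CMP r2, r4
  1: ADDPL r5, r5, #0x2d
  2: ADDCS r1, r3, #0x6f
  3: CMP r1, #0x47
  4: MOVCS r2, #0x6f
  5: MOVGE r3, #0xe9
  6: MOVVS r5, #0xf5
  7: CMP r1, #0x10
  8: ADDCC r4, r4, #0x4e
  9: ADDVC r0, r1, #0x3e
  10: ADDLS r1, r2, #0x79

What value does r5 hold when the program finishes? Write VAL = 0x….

VAL = 0x52

0: ✓ CMP  NZCV=0010
1: ✓ ADDPL  r5←0x52
2: ✓ ADDCS  r1←0x32
3: ✓ CMP  NZCV=1000
4: · MOVCS
5: · MOVGE
6: · MOVVS
7: ✓ CMP  NZCV=0010
8: · ADDCC
9: ✓ ADDVC  r0←0x70
10: · ADDLS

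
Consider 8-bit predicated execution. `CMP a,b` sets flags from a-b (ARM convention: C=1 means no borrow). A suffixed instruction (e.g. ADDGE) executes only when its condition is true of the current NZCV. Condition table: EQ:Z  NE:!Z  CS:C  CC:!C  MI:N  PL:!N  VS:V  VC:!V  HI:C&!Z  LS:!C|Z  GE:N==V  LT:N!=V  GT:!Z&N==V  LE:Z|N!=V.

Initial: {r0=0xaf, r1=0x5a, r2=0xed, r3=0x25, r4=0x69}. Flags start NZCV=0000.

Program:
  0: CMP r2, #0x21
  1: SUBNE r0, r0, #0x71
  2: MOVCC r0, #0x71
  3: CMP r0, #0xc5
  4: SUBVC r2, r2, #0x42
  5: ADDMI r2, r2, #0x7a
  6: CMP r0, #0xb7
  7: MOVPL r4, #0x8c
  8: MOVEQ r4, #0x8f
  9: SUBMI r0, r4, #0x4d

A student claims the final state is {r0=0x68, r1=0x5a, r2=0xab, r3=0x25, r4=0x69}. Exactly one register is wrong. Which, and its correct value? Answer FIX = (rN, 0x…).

[0] flags=1010 → (cmp)
[1] flags=1010 NE?T → r0=0x3e
[2] flags=1010 CC?F → skip
[3] flags=0000 → (cmp)
[4] flags=0000 VC?T → r2=0xab
[5] flags=0000 MI?F → skip
[6] flags=1001 → (cmp)
[7] flags=1001 PL?F → skip
[8] flags=1001 EQ?F → skip
[9] flags=1001 MI?T → r0=0x1c

FIX = (r0, 0x1c)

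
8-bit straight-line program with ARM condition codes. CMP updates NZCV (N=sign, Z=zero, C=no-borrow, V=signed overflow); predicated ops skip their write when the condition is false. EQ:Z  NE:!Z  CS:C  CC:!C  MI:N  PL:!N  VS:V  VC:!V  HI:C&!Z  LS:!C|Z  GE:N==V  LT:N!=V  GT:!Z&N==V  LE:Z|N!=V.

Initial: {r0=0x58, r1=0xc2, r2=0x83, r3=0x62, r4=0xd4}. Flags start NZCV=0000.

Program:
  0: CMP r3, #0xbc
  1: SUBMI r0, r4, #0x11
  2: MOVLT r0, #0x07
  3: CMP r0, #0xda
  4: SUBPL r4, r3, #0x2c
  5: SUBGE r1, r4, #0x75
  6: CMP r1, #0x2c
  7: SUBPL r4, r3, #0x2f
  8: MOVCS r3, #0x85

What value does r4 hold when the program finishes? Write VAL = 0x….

VAL = 0xd4

0: ✓ CMP  NZCV=1001
1: ✓ SUBMI  r0←0xc3
2: · MOVLT
3: ✓ CMP  NZCV=1000
4: · SUBPL
5: · SUBGE
6: ✓ CMP  NZCV=1010
7: · SUBPL
8: ✓ MOVCS  r3←0x85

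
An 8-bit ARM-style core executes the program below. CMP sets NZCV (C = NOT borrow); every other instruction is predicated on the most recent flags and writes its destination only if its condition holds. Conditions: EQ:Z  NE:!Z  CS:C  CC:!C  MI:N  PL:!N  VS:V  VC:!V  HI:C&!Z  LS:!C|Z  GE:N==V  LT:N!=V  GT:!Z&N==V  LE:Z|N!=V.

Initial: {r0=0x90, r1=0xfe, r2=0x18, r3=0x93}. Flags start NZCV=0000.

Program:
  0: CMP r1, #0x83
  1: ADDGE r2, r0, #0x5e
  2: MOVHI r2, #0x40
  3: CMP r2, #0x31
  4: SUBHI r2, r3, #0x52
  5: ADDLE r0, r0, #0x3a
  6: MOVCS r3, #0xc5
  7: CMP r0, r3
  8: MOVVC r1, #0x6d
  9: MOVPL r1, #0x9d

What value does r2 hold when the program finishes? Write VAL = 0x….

VAL = 0x41

[0] flags=0010 → (cmp)
[1] flags=0010 GE?T → r2=0xee
[2] flags=0010 HI?T → r2=0x40
[3] flags=0010 → (cmp)
[4] flags=0010 HI?T → r2=0x41
[5] flags=0010 LE?F → skip
[6] flags=0010 CS?T → r3=0xc5
[7] flags=1000 → (cmp)
[8] flags=1000 VC?T → r1=0x6d
[9] flags=1000 PL?F → skip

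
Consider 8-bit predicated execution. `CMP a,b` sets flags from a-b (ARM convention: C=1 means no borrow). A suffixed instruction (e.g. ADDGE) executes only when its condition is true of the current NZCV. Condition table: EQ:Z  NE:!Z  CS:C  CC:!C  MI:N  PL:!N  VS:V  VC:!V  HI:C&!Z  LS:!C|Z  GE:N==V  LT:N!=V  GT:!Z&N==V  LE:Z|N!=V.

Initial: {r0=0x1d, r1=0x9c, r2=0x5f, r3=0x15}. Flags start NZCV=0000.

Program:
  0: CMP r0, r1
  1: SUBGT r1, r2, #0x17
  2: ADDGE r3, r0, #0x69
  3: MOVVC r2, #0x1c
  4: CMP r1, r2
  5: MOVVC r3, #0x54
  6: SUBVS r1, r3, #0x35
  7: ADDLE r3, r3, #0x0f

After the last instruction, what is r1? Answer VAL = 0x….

0: ✓ CMP  NZCV=1001
1: ✓ SUBGT  r1←0x48
2: ✓ ADDGE  r3←0x86
3: · MOVVC
4: ✓ CMP  NZCV=1000
5: ✓ MOVVC  r3←0x54
6: · SUBVS
7: ✓ ADDLE  r3←0x63

VAL = 0x48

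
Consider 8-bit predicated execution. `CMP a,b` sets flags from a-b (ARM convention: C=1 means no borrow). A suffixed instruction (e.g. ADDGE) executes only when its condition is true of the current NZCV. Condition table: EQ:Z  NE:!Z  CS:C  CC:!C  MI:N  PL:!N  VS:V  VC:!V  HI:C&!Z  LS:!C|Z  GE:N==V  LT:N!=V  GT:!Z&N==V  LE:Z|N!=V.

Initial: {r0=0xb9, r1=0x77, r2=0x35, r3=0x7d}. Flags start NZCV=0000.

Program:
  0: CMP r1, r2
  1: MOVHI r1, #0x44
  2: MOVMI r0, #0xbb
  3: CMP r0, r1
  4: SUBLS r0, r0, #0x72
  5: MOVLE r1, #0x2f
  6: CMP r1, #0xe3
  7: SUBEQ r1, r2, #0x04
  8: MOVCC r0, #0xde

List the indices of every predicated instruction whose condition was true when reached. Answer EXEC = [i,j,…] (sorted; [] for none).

EXEC = [1,5,8]

0: ✓ CMP  NZCV=0010
1: ✓ MOVHI  r1←0x44
2: · MOVMI
3: ✓ CMP  NZCV=0011
4: · SUBLS
5: ✓ MOVLE  r1←0x2f
6: ✓ CMP  NZCV=0000
7: · SUBEQ
8: ✓ MOVCC  r0←0xde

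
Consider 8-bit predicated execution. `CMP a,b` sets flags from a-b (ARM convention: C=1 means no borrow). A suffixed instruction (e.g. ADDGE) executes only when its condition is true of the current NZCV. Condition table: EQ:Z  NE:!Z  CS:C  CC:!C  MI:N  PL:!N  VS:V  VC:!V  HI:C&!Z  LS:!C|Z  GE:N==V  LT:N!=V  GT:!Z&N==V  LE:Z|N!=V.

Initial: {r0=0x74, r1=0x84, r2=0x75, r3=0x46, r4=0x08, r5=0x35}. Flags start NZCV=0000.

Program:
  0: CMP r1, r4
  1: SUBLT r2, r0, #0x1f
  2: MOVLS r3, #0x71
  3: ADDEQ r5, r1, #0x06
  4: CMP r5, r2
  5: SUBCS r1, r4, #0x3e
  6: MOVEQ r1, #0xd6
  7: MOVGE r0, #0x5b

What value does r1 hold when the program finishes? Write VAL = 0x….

VAL = 0x84

[0] flags=0011 → (cmp)
[1] flags=0011 LT?T → r2=0x55
[2] flags=0011 LS?F → skip
[3] flags=0011 EQ?F → skip
[4] flags=1000 → (cmp)
[5] flags=1000 CS?F → skip
[6] flags=1000 EQ?F → skip
[7] flags=1000 GE?F → skip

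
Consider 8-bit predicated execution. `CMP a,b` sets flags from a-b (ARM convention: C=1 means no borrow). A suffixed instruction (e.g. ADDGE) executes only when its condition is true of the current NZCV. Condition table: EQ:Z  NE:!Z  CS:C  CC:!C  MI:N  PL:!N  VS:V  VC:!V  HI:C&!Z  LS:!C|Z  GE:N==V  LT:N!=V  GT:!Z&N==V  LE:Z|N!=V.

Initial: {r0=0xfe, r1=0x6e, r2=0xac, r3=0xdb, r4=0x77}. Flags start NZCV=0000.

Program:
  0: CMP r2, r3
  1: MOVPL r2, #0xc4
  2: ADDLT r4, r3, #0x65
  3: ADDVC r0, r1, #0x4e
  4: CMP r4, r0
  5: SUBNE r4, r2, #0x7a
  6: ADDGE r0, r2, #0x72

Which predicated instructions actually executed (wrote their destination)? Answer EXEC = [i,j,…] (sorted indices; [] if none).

0: ✓ CMP  NZCV=1000
1: · MOVPL
2: ✓ ADDLT  r4←0x40
3: ✓ ADDVC  r0←0xbc
4: ✓ CMP  NZCV=1001
5: ✓ SUBNE  r4←0x32
6: ✓ ADDGE  r0←0x1e

EXEC = [2,3,5,6]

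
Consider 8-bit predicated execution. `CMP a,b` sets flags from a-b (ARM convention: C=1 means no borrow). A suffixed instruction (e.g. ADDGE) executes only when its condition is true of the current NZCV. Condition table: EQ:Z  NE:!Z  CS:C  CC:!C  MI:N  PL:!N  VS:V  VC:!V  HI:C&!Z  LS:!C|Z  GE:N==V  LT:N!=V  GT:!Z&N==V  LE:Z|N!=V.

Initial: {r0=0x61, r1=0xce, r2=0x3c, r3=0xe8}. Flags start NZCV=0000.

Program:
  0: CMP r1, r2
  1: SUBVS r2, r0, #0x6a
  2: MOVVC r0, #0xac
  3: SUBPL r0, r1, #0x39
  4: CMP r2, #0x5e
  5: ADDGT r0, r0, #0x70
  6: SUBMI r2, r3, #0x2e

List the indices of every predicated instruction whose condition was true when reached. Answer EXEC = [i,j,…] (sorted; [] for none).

0: ✓ CMP  NZCV=1010
1: · SUBVS
2: ✓ MOVVC  r0←0xac
3: · SUBPL
4: ✓ CMP  NZCV=1000
5: · ADDGT
6: ✓ SUBMI  r2←0xba

EXEC = [2,6]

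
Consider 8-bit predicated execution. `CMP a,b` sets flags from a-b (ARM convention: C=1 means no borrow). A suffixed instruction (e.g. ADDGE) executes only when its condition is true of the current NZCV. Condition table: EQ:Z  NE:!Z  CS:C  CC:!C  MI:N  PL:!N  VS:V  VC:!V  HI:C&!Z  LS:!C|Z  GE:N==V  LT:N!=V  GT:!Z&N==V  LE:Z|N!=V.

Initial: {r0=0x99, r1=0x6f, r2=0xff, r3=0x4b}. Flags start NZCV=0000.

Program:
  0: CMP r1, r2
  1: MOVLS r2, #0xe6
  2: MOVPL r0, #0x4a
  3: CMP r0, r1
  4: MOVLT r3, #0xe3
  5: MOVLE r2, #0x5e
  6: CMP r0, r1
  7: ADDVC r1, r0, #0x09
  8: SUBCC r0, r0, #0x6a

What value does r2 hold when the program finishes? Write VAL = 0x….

[0] flags=0000 → (cmp)
[1] flags=0000 LS?T → r2=0xe6
[2] flags=0000 PL?T → r0=0x4a
[3] flags=1000 → (cmp)
[4] flags=1000 LT?T → r3=0xe3
[5] flags=1000 LE?T → r2=0x5e
[6] flags=1000 → (cmp)
[7] flags=1000 VC?T → r1=0x53
[8] flags=1000 CC?T → r0=0xe0

VAL = 0x5e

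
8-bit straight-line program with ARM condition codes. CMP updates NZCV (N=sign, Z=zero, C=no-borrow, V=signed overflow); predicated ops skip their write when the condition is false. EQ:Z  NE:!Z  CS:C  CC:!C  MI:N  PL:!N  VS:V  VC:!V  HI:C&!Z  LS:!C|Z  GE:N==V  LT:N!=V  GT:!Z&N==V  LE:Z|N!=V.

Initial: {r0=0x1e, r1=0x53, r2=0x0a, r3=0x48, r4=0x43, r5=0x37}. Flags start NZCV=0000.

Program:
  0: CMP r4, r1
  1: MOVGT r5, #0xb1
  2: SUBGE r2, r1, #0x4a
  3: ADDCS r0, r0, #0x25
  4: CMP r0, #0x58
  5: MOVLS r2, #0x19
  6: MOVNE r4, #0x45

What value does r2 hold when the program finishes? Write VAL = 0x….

[0] flags=1000 → (cmp)
[1] flags=1000 GT?F → skip
[2] flags=1000 GE?F → skip
[3] flags=1000 CS?F → skip
[4] flags=1000 → (cmp)
[5] flags=1000 LS?T → r2=0x19
[6] flags=1000 NE?T → r4=0x45

VAL = 0x19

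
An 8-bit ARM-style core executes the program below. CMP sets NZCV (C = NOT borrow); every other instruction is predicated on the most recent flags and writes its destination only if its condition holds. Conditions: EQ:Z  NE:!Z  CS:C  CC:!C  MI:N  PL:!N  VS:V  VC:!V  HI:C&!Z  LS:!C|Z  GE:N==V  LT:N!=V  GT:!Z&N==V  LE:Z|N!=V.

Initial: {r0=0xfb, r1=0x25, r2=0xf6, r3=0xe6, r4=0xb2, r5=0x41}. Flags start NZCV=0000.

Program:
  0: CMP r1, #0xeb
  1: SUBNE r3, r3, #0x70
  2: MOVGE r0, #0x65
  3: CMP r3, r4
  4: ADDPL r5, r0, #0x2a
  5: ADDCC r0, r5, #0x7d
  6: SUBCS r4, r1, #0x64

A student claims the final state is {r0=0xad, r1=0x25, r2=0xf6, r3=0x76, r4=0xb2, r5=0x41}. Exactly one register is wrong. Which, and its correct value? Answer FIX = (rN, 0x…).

FIX = (r0, 0xbe)

0: ✓ CMP  NZCV=0000
1: ✓ SUBNE  r3←0x76
2: ✓ MOVGE  r0←0x65
3: ✓ CMP  NZCV=1001
4: · ADDPL
5: ✓ ADDCC  r0←0xbe
6: · SUBCS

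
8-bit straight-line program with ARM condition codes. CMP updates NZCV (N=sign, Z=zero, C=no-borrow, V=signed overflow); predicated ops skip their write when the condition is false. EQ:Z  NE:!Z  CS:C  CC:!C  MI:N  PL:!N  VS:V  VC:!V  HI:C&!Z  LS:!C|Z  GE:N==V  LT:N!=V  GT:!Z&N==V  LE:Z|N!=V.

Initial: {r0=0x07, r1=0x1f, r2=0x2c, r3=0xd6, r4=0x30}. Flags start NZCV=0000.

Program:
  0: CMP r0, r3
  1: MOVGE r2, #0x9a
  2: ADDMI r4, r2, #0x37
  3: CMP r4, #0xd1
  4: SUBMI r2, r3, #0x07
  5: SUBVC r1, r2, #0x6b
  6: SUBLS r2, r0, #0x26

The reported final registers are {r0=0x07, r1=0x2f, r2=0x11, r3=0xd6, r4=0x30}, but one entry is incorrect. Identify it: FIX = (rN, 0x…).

FIX = (r2, 0xe1)

0: ✓ CMP  NZCV=0000
1: ✓ MOVGE  r2←0x9a
2: · ADDMI
3: ✓ CMP  NZCV=0000
4: · SUBMI
5: ✓ SUBVC  r1←0x2f
6: ✓ SUBLS  r2←0xe1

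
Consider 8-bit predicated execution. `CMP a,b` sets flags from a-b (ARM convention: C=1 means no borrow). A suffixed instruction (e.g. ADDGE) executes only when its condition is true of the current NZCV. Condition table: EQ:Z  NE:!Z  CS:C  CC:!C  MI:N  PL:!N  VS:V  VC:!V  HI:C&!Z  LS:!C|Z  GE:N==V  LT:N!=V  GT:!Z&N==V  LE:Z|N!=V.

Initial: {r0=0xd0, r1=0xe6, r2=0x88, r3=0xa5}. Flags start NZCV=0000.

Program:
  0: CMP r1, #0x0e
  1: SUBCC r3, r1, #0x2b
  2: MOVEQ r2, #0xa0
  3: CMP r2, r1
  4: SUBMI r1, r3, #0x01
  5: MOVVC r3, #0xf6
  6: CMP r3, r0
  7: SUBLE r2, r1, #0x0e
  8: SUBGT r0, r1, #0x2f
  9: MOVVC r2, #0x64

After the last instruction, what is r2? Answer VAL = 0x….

VAL = 0x64

[0] flags=1010 → (cmp)
[1] flags=1010 CC?F → skip
[2] flags=1010 EQ?F → skip
[3] flags=1000 → (cmp)
[4] flags=1000 MI?T → r1=0xa4
[5] flags=1000 VC?T → r3=0xf6
[6] flags=0010 → (cmp)
[7] flags=0010 LE?F → skip
[8] flags=0010 GT?T → r0=0x75
[9] flags=0010 VC?T → r2=0x64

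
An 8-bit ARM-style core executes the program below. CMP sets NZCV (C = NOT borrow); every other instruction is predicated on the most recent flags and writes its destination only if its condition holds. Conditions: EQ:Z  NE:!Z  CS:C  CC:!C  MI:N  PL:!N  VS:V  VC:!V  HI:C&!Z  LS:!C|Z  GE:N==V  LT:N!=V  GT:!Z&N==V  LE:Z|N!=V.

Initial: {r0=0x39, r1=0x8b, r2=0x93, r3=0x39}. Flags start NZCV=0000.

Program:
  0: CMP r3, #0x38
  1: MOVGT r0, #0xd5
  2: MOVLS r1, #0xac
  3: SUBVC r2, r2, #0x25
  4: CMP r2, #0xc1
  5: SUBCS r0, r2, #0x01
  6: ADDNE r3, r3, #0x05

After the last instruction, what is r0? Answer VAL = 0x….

VAL = 0xd5

0: ✓ CMP  NZCV=0010
1: ✓ MOVGT  r0←0xd5
2: · MOVLS
3: ✓ SUBVC  r2←0x6e
4: ✓ CMP  NZCV=1001
5: · SUBCS
6: ✓ ADDNE  r3←0x3e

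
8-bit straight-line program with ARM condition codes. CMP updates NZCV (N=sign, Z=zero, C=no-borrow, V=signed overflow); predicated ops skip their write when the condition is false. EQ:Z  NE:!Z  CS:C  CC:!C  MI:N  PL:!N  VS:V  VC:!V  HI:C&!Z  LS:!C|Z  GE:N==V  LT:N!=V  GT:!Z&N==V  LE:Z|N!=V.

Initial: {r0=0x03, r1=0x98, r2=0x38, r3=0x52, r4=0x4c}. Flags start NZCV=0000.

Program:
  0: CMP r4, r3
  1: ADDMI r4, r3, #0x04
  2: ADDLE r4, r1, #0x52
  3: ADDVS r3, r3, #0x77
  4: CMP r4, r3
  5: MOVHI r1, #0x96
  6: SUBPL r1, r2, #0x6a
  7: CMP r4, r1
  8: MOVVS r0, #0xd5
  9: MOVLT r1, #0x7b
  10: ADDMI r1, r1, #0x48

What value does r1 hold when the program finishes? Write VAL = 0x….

[0] flags=1000 → (cmp)
[1] flags=1000 MI?T → r4=0x56
[2] flags=1000 LE?T → r4=0xea
[3] flags=1000 VS?F → skip
[4] flags=1010 → (cmp)
[5] flags=1010 HI?T → r1=0x96
[6] flags=1010 PL?F → skip
[7] flags=0010 → (cmp)
[8] flags=0010 VS?F → skip
[9] flags=0010 LT?F → skip
[10] flags=0010 MI?F → skip

VAL = 0x96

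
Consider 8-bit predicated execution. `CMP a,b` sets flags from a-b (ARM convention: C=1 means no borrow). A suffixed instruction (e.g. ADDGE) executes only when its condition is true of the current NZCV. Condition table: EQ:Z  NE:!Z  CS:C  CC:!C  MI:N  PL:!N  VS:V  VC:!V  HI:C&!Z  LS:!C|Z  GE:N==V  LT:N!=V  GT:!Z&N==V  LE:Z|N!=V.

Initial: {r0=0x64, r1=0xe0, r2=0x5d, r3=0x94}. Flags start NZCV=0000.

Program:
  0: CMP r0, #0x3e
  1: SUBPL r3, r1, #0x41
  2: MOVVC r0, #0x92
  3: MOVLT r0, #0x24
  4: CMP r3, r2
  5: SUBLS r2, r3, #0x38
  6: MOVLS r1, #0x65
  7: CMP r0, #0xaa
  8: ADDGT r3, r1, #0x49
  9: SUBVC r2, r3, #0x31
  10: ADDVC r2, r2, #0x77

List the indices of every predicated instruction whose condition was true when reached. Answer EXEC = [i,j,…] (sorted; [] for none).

[0] flags=0010 → (cmp)
[1] flags=0010 PL?T → r3=0x9f
[2] flags=0010 VC?T → r0=0x92
[3] flags=0010 LT?F → skip
[4] flags=0011 → (cmp)
[5] flags=0011 LS?F → skip
[6] flags=0011 LS?F → skip
[7] flags=1000 → (cmp)
[8] flags=1000 GT?F → skip
[9] flags=1000 VC?T → r2=0x6e
[10] flags=1000 VC?T → r2=0xe5

EXEC = [1,2,9,10]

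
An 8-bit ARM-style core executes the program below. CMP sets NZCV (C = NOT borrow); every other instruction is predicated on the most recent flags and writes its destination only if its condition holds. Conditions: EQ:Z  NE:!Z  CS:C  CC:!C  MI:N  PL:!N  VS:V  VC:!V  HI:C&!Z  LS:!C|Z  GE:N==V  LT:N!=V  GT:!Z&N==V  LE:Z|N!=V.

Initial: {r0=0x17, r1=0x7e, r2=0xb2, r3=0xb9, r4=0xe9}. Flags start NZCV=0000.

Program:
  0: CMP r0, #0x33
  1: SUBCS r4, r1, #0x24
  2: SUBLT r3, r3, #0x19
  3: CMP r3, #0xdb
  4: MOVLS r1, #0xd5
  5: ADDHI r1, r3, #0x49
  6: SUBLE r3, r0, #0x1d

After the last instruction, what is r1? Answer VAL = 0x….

[0] flags=1000 → (cmp)
[1] flags=1000 CS?F → skip
[2] flags=1000 LT?T → r3=0xa0
[3] flags=1000 → (cmp)
[4] flags=1000 LS?T → r1=0xd5
[5] flags=1000 HI?F → skip
[6] flags=1000 LE?T → r3=0xfa

VAL = 0xd5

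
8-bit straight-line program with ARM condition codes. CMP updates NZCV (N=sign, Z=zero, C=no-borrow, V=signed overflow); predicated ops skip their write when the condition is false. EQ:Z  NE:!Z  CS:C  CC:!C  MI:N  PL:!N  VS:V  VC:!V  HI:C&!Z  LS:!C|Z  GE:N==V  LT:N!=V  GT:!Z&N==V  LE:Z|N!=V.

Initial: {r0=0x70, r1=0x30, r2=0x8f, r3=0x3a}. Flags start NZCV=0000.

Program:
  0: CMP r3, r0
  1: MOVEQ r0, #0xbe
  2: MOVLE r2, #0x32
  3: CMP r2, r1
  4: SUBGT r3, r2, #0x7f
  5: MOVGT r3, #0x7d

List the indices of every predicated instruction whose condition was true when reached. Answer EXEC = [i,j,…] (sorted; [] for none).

EXEC = [2,4,5]

[0] flags=1000 → (cmp)
[1] flags=1000 EQ?F → skip
[2] flags=1000 LE?T → r2=0x32
[3] flags=0010 → (cmp)
[4] flags=0010 GT?T → r3=0xb3
[5] flags=0010 GT?T → r3=0x7d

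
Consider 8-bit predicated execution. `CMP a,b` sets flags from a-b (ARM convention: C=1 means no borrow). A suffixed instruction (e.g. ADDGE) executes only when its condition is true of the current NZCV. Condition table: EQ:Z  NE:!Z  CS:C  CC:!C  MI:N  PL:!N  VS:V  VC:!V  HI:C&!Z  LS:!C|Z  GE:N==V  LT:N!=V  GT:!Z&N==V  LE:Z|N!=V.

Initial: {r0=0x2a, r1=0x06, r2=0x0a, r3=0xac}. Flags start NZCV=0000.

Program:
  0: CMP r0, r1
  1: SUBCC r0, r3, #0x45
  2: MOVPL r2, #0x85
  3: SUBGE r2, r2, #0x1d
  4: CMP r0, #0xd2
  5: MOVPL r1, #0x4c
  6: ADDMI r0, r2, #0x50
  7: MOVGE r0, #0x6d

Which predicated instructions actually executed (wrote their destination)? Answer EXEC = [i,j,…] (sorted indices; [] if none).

[0] flags=0010 → (cmp)
[1] flags=0010 CC?F → skip
[2] flags=0010 PL?T → r2=0x85
[3] flags=0010 GE?T → r2=0x68
[4] flags=0000 → (cmp)
[5] flags=0000 PL?T → r1=0x4c
[6] flags=0000 MI?F → skip
[7] flags=0000 GE?T → r0=0x6d

EXEC = [2,3,5,7]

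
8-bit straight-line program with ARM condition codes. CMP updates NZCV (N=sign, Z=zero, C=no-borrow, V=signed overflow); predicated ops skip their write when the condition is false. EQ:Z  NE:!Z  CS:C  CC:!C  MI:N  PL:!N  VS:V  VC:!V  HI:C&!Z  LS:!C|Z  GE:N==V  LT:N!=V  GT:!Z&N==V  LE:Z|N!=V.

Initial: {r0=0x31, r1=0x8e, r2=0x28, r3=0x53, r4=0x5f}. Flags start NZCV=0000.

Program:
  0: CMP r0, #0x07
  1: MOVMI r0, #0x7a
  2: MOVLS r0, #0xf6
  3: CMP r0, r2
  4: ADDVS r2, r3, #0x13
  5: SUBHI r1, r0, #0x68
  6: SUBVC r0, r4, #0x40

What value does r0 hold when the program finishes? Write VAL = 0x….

VAL = 0x1f

[0] flags=0010 → (cmp)
[1] flags=0010 MI?F → skip
[2] flags=0010 LS?F → skip
[3] flags=0010 → (cmp)
[4] flags=0010 VS?F → skip
[5] flags=0010 HI?T → r1=0xc9
[6] flags=0010 VC?T → r0=0x1f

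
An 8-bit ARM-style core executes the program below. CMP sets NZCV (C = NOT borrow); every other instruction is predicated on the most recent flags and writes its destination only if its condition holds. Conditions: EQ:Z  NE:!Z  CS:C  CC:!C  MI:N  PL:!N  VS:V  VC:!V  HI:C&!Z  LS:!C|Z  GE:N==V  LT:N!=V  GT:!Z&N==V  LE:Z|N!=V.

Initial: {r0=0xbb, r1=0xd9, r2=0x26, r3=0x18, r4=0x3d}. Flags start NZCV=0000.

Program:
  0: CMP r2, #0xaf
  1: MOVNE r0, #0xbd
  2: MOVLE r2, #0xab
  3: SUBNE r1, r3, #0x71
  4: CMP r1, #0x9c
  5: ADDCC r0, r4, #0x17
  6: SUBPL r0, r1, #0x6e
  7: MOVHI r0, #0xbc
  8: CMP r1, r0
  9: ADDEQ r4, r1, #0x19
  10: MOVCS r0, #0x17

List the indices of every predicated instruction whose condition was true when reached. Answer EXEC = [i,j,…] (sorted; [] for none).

[0] flags=0000 → (cmp)
[1] flags=0000 NE?T → r0=0xbd
[2] flags=0000 LE?F → skip
[3] flags=0000 NE?T → r1=0xa7
[4] flags=0010 → (cmp)
[5] flags=0010 CC?F → skip
[6] flags=0010 PL?T → r0=0x39
[7] flags=0010 HI?T → r0=0xbc
[8] flags=1000 → (cmp)
[9] flags=1000 EQ?F → skip
[10] flags=1000 CS?F → skip

EXEC = [1,3,6,7]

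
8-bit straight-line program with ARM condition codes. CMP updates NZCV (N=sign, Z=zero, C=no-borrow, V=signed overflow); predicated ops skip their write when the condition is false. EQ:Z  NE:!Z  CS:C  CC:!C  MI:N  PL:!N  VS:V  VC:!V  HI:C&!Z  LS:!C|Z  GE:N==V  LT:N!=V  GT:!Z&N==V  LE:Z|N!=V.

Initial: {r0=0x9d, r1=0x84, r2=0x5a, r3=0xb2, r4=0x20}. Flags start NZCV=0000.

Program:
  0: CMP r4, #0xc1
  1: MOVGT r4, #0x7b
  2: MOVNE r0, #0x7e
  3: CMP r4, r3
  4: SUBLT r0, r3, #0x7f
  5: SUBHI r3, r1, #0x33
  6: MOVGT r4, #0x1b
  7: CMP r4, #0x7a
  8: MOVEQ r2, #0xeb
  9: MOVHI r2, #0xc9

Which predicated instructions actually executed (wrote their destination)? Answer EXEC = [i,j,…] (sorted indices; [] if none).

EXEC = [1,2,6]

[0] flags=0000 → (cmp)
[1] flags=0000 GT?T → r4=0x7b
[2] flags=0000 NE?T → r0=0x7e
[3] flags=1001 → (cmp)
[4] flags=1001 LT?F → skip
[5] flags=1001 HI?F → skip
[6] flags=1001 GT?T → r4=0x1b
[7] flags=1000 → (cmp)
[8] flags=1000 EQ?F → skip
[9] flags=1000 HI?F → skip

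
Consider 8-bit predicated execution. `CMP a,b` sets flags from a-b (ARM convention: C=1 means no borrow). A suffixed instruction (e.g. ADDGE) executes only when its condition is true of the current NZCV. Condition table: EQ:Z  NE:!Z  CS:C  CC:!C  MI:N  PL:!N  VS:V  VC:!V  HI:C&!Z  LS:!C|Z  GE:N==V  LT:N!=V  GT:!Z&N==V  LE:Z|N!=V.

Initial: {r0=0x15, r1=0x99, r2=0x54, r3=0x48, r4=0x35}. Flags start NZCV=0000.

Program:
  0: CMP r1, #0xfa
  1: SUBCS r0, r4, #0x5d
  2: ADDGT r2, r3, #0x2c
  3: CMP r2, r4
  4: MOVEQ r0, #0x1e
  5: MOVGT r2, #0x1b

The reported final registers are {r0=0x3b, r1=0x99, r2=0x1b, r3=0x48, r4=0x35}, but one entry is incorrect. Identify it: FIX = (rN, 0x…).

FIX = (r0, 0x15)

0: ✓ CMP  NZCV=1000
1: · SUBCS
2: · ADDGT
3: ✓ CMP  NZCV=0010
4: · MOVEQ
5: ✓ MOVGT  r2←0x1b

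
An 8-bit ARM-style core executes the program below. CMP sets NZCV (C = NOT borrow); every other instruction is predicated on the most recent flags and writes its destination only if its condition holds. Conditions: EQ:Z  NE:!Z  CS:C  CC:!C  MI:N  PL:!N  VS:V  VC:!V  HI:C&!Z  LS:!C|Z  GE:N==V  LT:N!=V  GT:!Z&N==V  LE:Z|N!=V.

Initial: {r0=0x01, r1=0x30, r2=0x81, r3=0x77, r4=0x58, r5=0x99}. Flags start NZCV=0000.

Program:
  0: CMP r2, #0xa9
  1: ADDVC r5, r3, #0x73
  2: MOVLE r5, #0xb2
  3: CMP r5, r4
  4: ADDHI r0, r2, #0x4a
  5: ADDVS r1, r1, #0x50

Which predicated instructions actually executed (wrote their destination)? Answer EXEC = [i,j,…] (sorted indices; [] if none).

EXEC = [1,2,4,5]

0: ✓ CMP  NZCV=1000
1: ✓ ADDVC  r5←0xea
2: ✓ MOVLE  r5←0xb2
3: ✓ CMP  NZCV=0011
4: ✓ ADDHI  r0←0xcb
5: ✓ ADDVS  r1←0x80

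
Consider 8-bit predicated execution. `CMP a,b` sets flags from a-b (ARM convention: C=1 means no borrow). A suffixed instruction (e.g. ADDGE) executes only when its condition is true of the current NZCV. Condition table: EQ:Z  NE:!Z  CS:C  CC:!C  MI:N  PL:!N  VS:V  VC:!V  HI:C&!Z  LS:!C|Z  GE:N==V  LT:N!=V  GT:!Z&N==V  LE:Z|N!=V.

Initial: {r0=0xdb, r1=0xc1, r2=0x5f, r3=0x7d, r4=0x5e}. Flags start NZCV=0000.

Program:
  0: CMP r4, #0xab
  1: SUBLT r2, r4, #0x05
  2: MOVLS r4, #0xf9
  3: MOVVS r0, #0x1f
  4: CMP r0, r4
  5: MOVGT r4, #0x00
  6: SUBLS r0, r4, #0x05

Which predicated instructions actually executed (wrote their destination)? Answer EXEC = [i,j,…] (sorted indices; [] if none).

EXEC = [2,3,5,6]

0: ✓ CMP  NZCV=1001
1: · SUBLT
2: ✓ MOVLS  r4←0xf9
3: ✓ MOVVS  r0←0x1f
4: ✓ CMP  NZCV=0000
5: ✓ MOVGT  r4←0x00
6: ✓ SUBLS  r0←0xfb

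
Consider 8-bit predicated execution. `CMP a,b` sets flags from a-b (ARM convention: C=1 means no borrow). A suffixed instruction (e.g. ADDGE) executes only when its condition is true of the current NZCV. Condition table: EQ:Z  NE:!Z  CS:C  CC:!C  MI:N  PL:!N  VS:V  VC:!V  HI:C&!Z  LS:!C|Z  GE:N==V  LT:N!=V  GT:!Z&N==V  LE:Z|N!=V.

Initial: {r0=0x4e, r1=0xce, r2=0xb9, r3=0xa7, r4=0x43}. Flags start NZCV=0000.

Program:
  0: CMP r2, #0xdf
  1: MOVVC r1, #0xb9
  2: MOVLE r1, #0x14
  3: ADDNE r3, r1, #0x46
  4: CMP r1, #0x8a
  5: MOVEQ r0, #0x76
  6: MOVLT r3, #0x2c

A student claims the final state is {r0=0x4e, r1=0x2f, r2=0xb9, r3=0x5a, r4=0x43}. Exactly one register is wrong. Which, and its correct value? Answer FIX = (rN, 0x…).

0: ✓ CMP  NZCV=1000
1: ✓ MOVVC  r1←0xb9
2: ✓ MOVLE  r1←0x14
3: ✓ ADDNE  r3←0x5a
4: ✓ CMP  NZCV=1001
5: · MOVEQ
6: · MOVLT

FIX = (r1, 0x14)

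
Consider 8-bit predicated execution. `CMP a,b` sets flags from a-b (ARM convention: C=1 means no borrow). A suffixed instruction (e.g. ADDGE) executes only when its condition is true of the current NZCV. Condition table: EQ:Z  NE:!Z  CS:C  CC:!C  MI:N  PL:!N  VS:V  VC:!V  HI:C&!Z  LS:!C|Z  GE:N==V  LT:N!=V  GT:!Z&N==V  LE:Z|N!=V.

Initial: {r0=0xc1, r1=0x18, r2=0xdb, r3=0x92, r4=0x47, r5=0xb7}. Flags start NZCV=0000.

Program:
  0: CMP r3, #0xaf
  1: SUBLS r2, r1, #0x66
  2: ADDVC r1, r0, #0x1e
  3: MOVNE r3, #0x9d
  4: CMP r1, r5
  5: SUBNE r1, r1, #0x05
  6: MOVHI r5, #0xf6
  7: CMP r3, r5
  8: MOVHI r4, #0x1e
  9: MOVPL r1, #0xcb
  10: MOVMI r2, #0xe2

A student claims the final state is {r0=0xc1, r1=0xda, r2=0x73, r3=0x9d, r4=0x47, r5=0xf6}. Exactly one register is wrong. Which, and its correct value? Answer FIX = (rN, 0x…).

FIX = (r2, 0xe2)

[0] flags=1000 → (cmp)
[1] flags=1000 LS?T → r2=0xb2
[2] flags=1000 VC?T → r1=0xdf
[3] flags=1000 NE?T → r3=0x9d
[4] flags=0010 → (cmp)
[5] flags=0010 NE?T → r1=0xda
[6] flags=0010 HI?T → r5=0xf6
[7] flags=1000 → (cmp)
[8] flags=1000 HI?F → skip
[9] flags=1000 PL?F → skip
[10] flags=1000 MI?T → r2=0xe2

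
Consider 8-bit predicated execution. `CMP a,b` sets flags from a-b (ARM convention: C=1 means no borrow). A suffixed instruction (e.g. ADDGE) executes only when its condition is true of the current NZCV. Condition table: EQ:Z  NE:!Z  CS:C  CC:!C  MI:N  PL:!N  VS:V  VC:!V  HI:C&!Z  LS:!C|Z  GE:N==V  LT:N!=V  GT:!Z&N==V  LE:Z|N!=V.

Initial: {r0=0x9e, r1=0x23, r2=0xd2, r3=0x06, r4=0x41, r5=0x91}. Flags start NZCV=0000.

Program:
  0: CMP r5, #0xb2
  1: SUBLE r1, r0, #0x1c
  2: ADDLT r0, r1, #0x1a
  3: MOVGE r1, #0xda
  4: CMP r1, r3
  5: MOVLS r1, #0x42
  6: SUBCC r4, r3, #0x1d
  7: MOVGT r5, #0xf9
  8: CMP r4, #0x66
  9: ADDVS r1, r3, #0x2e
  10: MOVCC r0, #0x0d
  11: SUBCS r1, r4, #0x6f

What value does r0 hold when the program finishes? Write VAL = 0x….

VAL = 0x0d

[0] flags=1000 → (cmp)
[1] flags=1000 LE?T → r1=0x82
[2] flags=1000 LT?T → r0=0x9c
[3] flags=1000 GE?F → skip
[4] flags=0011 → (cmp)
[5] flags=0011 LS?F → skip
[6] flags=0011 CC?F → skip
[7] flags=0011 GT?F → skip
[8] flags=1000 → (cmp)
[9] flags=1000 VS?F → skip
[10] flags=1000 CC?T → r0=0x0d
[11] flags=1000 CS?F → skip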